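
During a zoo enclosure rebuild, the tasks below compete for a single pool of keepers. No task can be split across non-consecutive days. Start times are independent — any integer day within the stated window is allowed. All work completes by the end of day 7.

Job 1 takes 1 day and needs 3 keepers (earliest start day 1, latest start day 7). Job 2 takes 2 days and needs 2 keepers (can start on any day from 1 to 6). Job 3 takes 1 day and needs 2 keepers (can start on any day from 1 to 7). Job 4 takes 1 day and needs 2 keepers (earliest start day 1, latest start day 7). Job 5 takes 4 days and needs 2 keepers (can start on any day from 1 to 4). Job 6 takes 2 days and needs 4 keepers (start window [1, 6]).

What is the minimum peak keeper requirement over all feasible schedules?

4

Early-start (Job 1@1, Job 2@1, Job 3@1, Job 4@1, Job 5@1, Job 6@1) gives peak 15: d1:15  d2:8  d3:2  d4:2  d5:0  d6:0  d7:0.
Shift Job 2→2, Job 3→4, Job 4→5, Job 5→2, Job 6→6.
Schedule Job 1@1, Job 2@2, Job 3@4, Job 4@5, Job 5@2, Job 6@6: d1:3  d2:4  d3:4  d4:4  d5:4  d6:4  d7:4 — peak 4.
Total keeper-days = 27 over 7 days ⇒ peak ≥ ⌈27/7⌉ = 4, so 4 is optimal.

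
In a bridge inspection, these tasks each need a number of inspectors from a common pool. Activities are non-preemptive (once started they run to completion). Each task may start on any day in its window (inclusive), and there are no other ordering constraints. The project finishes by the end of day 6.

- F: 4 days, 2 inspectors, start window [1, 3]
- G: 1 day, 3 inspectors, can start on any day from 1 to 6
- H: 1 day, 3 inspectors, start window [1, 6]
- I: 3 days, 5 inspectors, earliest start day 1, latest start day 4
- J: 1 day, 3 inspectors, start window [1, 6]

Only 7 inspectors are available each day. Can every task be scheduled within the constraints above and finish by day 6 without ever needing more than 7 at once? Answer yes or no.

Schedule F@1, G@1, H@2, I@3, J@6: d1:5  d2:5  d3:7  d4:7  d5:5  d6:3 — peak 7 ≤ 7.

yes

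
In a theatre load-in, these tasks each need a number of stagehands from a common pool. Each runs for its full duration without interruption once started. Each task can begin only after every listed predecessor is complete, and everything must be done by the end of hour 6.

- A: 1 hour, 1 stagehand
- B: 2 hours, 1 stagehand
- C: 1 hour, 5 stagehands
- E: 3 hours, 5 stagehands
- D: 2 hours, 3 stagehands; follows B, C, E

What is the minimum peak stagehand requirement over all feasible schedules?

6

Early-start (A@1, B@1, C@1, E@1, D@4) gives peak 12: h1:12  h2:6  h3:5  h4:3  h5:3  h6:0.
Shift B→2, E→2, D→5.
Schedule A@1, B@2, C@1, E@2, D@5: h1:6  h2:6  h3:6  h4:5  h5:3  h6:3 — peak 6.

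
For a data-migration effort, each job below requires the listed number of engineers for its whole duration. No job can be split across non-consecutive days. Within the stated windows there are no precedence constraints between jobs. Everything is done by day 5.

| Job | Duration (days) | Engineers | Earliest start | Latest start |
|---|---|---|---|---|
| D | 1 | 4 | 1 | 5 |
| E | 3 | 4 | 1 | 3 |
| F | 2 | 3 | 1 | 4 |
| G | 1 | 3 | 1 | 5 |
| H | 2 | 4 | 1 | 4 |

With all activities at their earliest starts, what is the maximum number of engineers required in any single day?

Early-start schedule: D@1, E@1, F@1, G@1, H@1.
Load per day: day 1: 18, day 2: 11, day 3: 4, day 4: 0, day 5: 0.
Peak is 18.

18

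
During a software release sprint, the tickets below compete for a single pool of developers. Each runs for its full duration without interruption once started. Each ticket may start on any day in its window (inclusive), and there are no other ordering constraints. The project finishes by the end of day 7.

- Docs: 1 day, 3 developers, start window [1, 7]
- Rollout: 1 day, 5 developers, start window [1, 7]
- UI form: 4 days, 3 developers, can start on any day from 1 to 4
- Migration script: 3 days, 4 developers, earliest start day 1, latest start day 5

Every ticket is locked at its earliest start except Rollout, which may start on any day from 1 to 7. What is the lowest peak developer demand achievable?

Rollout@1: d1:15  d2:7  d3:7  d4:3  d5:0  d6:0  d7:0 → peak 15
Rollout@2: d1:10  d2:12  d3:7  d4:3  d5:0  d6:0  d7:0 → peak 12
Rollout@3: d1:10  d2:7  d3:12  d4:3  d5:0  d6:0  d7:0 → peak 12
Rollout@4: d1:10  d2:7  d3:7  d4:8  d5:0  d6:0  d7:0 → peak 10
Rollout@5: d1:10  d2:7  d3:7  d4:3  d5:5  d6:0  d7:0 → peak 10
Rollout@6: d1:10  d2:7  d3:7  d4:3  d5:0  d6:5  d7:0 → peak 10
Rollout@7: d1:10  d2:7  d3:7  d4:3  d5:0  d6:0  d7:5 → peak 10
Best is Rollout@4, peak 10.

10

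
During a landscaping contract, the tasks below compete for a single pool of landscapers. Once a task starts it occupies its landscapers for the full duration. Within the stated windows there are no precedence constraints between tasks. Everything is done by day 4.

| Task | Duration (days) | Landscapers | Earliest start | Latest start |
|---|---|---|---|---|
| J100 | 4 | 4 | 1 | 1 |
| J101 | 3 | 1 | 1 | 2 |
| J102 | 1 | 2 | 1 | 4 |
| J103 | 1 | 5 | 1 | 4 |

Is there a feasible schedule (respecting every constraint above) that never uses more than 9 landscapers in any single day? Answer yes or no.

yes

Schedule J100@1, J101@1, J102@1, J103@4: d1:7  d2:5  d3:5  d4:9 — peak 9 ≤ 9.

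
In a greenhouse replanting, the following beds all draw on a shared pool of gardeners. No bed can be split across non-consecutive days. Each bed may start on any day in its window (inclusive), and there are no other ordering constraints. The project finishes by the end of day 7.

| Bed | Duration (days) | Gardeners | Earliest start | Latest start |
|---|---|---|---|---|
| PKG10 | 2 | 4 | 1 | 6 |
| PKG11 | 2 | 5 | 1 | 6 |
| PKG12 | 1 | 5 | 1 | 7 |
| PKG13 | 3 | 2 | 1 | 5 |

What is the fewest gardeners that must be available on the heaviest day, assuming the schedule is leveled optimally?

Early-start (PKG10@1, PKG11@1, PKG12@1, PKG13@1) gives peak 16: d1:16  d2:11  d3:2  d4:0  d5:0  d6:0  d7:0.
Shift PKG11→4, PKG12→6.
Schedule PKG10@1, PKG11@4, PKG12@6, PKG13@1: d1:6  d2:6  d3:2  d4:5  d5:5  d6:5  d7:0 — peak 6.

6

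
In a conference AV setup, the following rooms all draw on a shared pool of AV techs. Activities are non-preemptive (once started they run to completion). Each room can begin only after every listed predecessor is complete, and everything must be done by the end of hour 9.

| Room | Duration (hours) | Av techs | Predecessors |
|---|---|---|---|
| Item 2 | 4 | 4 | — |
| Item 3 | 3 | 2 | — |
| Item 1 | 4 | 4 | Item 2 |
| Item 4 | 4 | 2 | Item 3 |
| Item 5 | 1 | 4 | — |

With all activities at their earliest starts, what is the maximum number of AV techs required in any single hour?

Early-start schedule: Item 2@1, Item 3@1, Item 1@5, Item 4@4, Item 5@1.
Load per hour: hour 1: 10, hour 2: 6, hour 3: 6, hour 4: 6, hour 5: 6, hour 6: 6, hour 7: 6, hour 8: 4, hour 9: 0.
Peak is 10.

10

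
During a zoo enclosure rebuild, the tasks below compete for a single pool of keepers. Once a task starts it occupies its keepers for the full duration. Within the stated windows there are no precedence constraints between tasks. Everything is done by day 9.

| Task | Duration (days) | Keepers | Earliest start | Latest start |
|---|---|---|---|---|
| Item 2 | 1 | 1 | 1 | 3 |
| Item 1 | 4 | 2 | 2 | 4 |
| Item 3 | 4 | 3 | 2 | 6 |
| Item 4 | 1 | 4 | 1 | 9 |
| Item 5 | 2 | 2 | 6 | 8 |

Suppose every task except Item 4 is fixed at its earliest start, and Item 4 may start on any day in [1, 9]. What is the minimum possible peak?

Item 4@1: d1:5  d2:5  d3:5  d4:5  d5:5  d6:2  d7:2  d8:0  d9:0 → peak 5
Item 4@2: d1:1  d2:9  d3:5  d4:5  d5:5  d6:2  d7:2  d8:0  d9:0 → peak 9
Item 4@3: d1:1  d2:5  d3:9  d4:5  d5:5  d6:2  d7:2  d8:0  d9:0 → peak 9
Item 4@4: d1:1  d2:5  d3:5  d4:9  d5:5  d6:2  d7:2  d8:0  d9:0 → peak 9
Item 4@5: d1:1  d2:5  d3:5  d4:5  d5:9  d6:2  d7:2  d8:0  d9:0 → peak 9
Item 4@6: d1:1  d2:5  d3:5  d4:5  d5:5  d6:6  d7:2  d8:0  d9:0 → peak 6
Item 4@7: d1:1  d2:5  d3:5  d4:5  d5:5  d6:2  d7:6  d8:0  d9:0 → peak 6
Item 4@8: d1:1  d2:5  d3:5  d4:5  d5:5  d6:2  d7:2  d8:4  d9:0 → peak 5
Item 4@9: d1:1  d2:5  d3:5  d4:5  d5:5  d6:2  d7:2  d8:0  d9:4 → peak 5
Best is Item 4@1, peak 5.

5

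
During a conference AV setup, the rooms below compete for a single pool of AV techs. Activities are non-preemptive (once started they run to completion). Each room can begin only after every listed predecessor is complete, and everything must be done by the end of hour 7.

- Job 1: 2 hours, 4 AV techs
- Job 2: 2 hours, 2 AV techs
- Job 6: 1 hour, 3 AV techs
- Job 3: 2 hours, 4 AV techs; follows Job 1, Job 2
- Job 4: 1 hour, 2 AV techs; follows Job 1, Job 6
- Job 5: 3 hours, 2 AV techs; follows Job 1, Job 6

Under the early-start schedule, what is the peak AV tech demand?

Early-start schedule: Job 1@1, Job 2@1, Job 6@1, Job 3@3, Job 4@3, Job 5@3.
Load per hour: hour 1: 9, hour 2: 6, hour 3: 8, hour 4: 6, hour 5: 2, hour 6: 0, hour 7: 0.
Peak is 9.

9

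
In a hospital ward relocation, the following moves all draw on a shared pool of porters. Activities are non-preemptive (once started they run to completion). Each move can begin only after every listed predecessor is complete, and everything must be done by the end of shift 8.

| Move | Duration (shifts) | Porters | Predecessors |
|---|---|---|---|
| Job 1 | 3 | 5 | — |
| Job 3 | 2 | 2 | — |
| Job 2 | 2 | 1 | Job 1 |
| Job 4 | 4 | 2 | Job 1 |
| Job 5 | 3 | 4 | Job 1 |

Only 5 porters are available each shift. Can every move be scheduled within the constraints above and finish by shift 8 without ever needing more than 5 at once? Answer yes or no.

no

Total porter-shifts = 41; over 8 shifts the average is 41/8 > 5, so some shift must exceed 5.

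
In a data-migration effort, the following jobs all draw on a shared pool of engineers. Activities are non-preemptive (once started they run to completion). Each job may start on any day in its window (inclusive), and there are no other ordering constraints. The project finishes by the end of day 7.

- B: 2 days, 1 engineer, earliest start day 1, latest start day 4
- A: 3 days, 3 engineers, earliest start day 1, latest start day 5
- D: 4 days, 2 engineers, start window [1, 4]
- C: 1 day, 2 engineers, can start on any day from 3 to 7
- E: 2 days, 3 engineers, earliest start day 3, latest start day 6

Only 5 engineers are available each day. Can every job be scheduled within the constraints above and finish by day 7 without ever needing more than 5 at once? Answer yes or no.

Schedule B@1, A@1, D@3, C@4, E@5: d1:4  d2:4  d3:5  d4:4  d5:5  d6:5  d7:0 — peak 5 ≤ 5.

yes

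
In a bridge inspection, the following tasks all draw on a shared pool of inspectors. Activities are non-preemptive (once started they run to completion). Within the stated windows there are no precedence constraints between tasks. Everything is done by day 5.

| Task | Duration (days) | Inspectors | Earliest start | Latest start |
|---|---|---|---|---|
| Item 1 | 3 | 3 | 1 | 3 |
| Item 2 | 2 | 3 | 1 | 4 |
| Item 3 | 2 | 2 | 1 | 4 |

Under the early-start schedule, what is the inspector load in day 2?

8

At early start, day 2 has: Item 1, Item 2, Item 3.
Demand: 3 + 3 + 2 = 8.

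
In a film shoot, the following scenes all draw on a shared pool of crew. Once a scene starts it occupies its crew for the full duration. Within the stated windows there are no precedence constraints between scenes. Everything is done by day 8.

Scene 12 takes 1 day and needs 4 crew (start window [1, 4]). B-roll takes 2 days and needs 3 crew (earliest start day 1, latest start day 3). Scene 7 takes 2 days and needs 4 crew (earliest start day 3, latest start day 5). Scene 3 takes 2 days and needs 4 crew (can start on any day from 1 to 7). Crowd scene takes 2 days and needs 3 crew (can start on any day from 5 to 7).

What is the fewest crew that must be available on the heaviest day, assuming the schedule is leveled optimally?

7

Early-start (Scene 12@1, B-roll@1, Scene 7@3, Scene 3@1, Crowd scene@5) gives peak 11: d1:11  d2:7  d3:4  d4:4  d5:3  d6:3  d7:0  d8:0.
Shift Scene 3→5.
Schedule Scene 12@1, B-roll@1, Scene 7@3, Scene 3@5, Crowd scene@5: d1:7  d2:3  d3:4  d4:4  d5:7  d6:7  d7:0  d8:0 — peak 7.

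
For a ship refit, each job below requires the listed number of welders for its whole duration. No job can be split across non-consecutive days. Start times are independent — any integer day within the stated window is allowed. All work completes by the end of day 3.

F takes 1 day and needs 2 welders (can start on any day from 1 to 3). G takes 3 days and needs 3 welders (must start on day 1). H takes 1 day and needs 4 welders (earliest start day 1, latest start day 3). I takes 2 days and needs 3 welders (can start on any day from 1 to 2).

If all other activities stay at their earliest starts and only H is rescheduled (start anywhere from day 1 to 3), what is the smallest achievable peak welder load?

8

H@1: d1:12  d2:6  d3:3 → peak 12
H@2: d1:8  d2:10  d3:3 → peak 10
H@3: d1:8  d2:6  d3:7 → peak 8
Best is H@3, peak 8.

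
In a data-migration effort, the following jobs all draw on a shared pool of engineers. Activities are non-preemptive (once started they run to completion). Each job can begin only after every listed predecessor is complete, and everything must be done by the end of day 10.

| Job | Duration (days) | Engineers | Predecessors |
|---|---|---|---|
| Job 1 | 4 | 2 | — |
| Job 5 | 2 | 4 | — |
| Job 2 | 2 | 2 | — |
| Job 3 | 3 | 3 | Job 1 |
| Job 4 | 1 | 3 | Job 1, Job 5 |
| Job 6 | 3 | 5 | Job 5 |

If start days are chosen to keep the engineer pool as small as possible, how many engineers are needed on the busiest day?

6

Early-start (Job 1@1, Job 5@1, Job 2@1, Job 3@5, Job 4@5, Job 6@3) gives peak 11: d1:8  d2:8  d3:7  d4:7  d5:11  d6:3  d7:3  d8:0  d9:0  d10:0.
Shift Job 2→3, Job 6→8.
Schedule Job 1@1, Job 5@1, Job 2@3, Job 3@5, Job 4@5, Job 6@8: d1:6  d2:6  d3:4  d4:4  d5:6  d6:3  d7:3  d8:5  d9:5  d10:5 — peak 6.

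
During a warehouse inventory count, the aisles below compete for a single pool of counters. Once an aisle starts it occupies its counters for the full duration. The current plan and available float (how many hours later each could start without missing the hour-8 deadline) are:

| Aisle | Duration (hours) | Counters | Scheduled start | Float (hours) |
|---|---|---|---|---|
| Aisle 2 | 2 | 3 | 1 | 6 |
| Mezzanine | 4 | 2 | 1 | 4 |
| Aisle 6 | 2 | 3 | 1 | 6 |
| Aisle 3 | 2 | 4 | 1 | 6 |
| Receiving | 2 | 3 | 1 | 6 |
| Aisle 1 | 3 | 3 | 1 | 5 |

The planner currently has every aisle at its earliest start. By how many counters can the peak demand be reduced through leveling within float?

12

Early-start peak: h1:18  h2:18  h3:5  h4:2  h5:0  h6:0  h7:0  h8:0 ⇒ 18.
Leveled (Aisle 2@1, Mezzanine@1, Aisle 6@5, Aisle 3@3, Receiving@7, Aisle 1@5): h1:5  h2:5  h3:6  h4:6  h5:6  h6:6  h7:6  h8:3 ⇒ 6.
Reduction 18 − 6 = 12.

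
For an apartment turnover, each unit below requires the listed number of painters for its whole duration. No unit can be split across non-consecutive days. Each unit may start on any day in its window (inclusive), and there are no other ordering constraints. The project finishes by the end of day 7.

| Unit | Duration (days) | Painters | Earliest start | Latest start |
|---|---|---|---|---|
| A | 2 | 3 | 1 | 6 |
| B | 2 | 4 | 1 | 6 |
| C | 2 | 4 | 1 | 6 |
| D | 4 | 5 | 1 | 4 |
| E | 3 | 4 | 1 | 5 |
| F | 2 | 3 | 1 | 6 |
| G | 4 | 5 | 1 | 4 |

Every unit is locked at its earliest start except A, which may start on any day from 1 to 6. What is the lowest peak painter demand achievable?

25

A@1: d1:28  d2:28  d3:14  d4:10  d5:0  d6:0  d7:0 → peak 28
A@2: d1:25  d2:28  d3:17  d4:10  d5:0  d6:0  d7:0 → peak 28
A@3: d1:25  d2:25  d3:17  d4:13  d5:0  d6:0  d7:0 → peak 25
A@4: d1:25  d2:25  d3:14  d4:13  d5:3  d6:0  d7:0 → peak 25
A@5: d1:25  d2:25  d3:14  d4:10  d5:3  d6:3  d7:0 → peak 25
A@6: d1:25  d2:25  d3:14  d4:10  d5:0  d6:3  d7:3 → peak 25
Best is A@3, peak 25.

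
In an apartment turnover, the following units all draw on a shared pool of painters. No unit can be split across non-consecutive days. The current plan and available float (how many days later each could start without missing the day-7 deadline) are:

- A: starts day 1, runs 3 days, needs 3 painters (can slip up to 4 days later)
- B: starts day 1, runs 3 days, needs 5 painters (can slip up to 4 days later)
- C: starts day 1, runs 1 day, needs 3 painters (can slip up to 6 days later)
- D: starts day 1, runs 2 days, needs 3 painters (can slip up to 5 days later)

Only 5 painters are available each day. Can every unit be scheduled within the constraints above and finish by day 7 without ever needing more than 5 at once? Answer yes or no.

no

The minimum achievable peak is 6; 5 < 6, so no feasible schedule stays within the cap.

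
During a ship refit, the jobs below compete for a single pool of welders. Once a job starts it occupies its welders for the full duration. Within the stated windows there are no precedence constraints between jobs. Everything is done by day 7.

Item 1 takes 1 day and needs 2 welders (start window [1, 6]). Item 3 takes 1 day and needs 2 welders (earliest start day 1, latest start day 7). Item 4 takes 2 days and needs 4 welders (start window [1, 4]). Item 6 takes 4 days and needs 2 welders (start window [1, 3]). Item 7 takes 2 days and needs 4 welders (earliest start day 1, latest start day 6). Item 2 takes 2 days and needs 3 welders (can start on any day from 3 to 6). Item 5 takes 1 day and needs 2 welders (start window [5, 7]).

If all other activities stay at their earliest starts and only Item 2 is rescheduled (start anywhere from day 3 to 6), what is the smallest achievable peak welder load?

Item 2@3: d1:14  d2:10  d3:5  d4:5  d5:2  d6:0  d7:0 → peak 14
Item 2@4: d1:14  d2:10  d3:2  d4:5  d5:5  d6:0  d7:0 → peak 14
Item 2@5: d1:14  d2:10  d3:2  d4:2  d5:5  d6:3  d7:0 → peak 14
Item 2@6: d1:14  d2:10  d3:2  d4:2  d5:2  d6:3  d7:3 → peak 14
Best is Item 2@3, peak 14.

14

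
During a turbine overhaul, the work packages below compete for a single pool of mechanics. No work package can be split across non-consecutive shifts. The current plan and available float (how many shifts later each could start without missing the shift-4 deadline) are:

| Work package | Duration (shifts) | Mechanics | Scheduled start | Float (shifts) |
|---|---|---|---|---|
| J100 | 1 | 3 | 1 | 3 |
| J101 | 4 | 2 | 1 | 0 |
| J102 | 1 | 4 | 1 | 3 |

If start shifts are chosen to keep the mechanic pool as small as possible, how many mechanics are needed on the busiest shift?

Early-start (J100@1, J101@1, J102@1) gives peak 9: s1:9  s2:2  s3:2  s4:2.
Shift J102→2.
Schedule J100@1, J101@1, J102@2: s1:5  s2:6  s3:2  s4:2 — peak 6.
No arrangement of the 16 feasible schedules does better.

6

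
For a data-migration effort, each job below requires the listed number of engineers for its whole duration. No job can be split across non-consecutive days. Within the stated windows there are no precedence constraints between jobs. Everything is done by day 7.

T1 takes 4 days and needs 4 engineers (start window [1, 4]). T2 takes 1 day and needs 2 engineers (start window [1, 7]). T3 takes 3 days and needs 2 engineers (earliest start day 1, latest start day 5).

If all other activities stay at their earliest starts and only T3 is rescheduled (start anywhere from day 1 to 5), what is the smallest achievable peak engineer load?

6

T3@1: d1:8  d2:6  d3:6  d4:4  d5:0  d6:0  d7:0 → peak 8
T3@2: d1:6  d2:6  d3:6  d4:6  d5:0  d6:0  d7:0 → peak 6
T3@3: d1:6  d2:4  d3:6  d4:6  d5:2  d6:0  d7:0 → peak 6
T3@4: d1:6  d2:4  d3:4  d4:6  d5:2  d6:2  d7:0 → peak 6
T3@5: d1:6  d2:4  d3:4  d4:4  d5:2  d6:2  d7:2 → peak 6
Best is T3@2, peak 6.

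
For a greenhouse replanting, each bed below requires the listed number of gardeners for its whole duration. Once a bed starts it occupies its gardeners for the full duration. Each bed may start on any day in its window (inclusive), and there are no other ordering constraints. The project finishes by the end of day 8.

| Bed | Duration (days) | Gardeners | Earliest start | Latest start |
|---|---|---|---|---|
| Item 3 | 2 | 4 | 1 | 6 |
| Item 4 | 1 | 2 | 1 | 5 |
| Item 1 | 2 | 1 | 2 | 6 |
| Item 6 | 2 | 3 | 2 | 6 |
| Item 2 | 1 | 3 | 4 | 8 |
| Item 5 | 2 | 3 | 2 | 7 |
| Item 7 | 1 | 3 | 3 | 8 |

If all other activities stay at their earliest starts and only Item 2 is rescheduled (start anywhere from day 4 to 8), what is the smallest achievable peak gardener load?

11

Item 2@4: d1:6  d2:11  d3:10  d4:3  d5:0  d6:0  d7:0  d8:0 → peak 11
Item 2@5: d1:6  d2:11  d3:10  d4:0  d5:3  d6:0  d7:0  d8:0 → peak 11
Item 2@6: d1:6  d2:11  d3:10  d4:0  d5:0  d6:3  d7:0  d8:0 → peak 11
Item 2@7: d1:6  d2:11  d3:10  d4:0  d5:0  d6:0  d7:3  d8:0 → peak 11
Item 2@8: d1:6  d2:11  d3:10  d4:0  d5:0  d6:0  d7:0  d8:3 → peak 11
Best is Item 2@4, peak 11.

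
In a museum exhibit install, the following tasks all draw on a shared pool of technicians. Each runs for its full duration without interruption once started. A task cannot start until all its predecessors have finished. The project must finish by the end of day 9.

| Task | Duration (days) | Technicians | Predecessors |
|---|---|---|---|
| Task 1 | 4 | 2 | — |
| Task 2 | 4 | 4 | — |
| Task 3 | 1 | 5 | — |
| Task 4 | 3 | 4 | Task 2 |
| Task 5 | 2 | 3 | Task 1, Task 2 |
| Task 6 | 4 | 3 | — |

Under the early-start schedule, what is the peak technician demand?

Early-start schedule: Task 1@1, Task 2@1, Task 3@1, Task 4@5, Task 5@5, Task 6@1.
Load per day: day 1: 14, day 2: 9, day 3: 9, day 4: 9, day 5: 7, day 6: 7, day 7: 4, day 8: 0, day 9: 0.
Peak is 14.

14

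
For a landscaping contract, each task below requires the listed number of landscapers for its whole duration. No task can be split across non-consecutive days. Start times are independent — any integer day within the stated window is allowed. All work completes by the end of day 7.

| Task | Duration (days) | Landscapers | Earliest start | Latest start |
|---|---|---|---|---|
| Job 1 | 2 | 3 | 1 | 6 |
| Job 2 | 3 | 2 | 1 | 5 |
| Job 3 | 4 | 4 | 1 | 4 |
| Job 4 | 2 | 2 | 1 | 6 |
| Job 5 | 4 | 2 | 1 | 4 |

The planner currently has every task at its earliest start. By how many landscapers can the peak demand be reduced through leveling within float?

Early-start peak: d1:13  d2:13  d3:8  d4:6  d5:0  d6:0  d7:0 ⇒ 13.
Leveled (Job 1@1, Job 2@1, Job 3@3, Job 4@1, Job 5@4): d1:7  d2:7  d3:6  d4:6  d5:6  d6:6  d7:2 ⇒ 7.
Reduction 13 − 7 = 6.

6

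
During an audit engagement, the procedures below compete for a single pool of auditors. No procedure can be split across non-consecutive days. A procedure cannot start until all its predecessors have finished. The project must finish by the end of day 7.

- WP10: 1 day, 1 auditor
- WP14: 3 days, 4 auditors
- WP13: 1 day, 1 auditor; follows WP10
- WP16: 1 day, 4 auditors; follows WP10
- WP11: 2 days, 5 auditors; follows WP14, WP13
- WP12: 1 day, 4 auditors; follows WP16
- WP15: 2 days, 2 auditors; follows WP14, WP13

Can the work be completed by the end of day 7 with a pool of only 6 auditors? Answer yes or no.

Schedule WP10@1, WP14@1, WP13@2, WP16@4, WP11@6, WP12@5, WP15@4: d1:5  d2:5  d3:4  d4:6  d5:6  d6:5  d7:5 — peak 6 ≤ 6.

yes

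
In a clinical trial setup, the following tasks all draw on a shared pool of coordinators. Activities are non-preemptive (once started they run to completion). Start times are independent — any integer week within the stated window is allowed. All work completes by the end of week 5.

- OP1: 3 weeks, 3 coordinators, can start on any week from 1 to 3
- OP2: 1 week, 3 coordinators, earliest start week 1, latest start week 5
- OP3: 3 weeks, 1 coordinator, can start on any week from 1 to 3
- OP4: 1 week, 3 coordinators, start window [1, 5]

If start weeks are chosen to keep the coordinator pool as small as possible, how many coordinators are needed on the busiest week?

Early-start (OP1@1, OP2@1, OP3@1, OP4@1) gives peak 10: w1:10  w2:4  w3:4  w4:0  w5:0.
Shift OP2→4, OP4→5.
Schedule OP1@1, OP2@4, OP3@1, OP4@5: w1:4  w2:4  w3:4  w4:3  w5:3 — peak 4.
Total coordinator-weeks = 18 over 5 weeks ⇒ peak ≥ ⌈18/5⌉ = 4, so 4 is optimal.

4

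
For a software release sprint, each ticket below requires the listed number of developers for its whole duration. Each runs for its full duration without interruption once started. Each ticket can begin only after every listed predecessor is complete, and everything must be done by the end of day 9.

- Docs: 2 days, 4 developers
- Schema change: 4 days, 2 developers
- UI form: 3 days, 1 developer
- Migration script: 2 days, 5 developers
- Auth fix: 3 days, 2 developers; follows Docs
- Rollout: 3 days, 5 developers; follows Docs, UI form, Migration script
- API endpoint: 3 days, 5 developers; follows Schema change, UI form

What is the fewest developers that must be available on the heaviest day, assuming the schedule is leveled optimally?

10

Early-start (Docs@1, Schema change@1, UI form@1, Migration script@1, Auth fix@3, Rollout@4, API endpoint@5) gives peak 12: d1:12  d2:12  d3:5  d4:9  d5:12  d6:10  d7:5  d8:0  d9:0.
Shift Migration script→3, Rollout→5, API endpoint→6.
Schedule Docs@1, Schema change@1, UI form@1, Migration script@3, Auth fix@3, Rollout@5, API endpoint@6: d1:7  d2:7  d3:10  d4:9  d5:7  d6:10  d7:10  d8:5  d9:0 — peak 10.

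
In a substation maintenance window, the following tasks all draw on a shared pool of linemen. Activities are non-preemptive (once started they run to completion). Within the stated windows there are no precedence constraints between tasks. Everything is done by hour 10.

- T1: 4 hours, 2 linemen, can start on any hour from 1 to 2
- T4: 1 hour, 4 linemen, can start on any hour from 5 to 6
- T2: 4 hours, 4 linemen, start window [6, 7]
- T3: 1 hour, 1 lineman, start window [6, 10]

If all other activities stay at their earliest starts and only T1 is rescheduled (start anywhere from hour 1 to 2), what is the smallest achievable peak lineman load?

5

T1@1: h1:2  h2:2  h3:2  h4:2  h5:4  h6:5  h7:4  h8:4  h9:4  h10:0 → peak 5
T1@2: h1:0  h2:2  h3:2  h4:2  h5:6  h6:5  h7:4  h8:4  h9:4  h10:0 → peak 6
Best is T1@1, peak 5.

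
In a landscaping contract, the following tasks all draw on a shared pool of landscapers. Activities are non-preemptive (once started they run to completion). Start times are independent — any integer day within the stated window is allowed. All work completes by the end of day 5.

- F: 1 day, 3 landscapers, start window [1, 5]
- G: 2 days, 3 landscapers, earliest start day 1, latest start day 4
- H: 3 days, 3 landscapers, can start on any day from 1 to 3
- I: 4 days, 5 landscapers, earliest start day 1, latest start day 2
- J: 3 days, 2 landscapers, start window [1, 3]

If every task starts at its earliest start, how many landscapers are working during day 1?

16

At early start, day 1 has: F, G, H, I, J.
Demand: 3 + 3 + 3 + 5 + 2 = 16.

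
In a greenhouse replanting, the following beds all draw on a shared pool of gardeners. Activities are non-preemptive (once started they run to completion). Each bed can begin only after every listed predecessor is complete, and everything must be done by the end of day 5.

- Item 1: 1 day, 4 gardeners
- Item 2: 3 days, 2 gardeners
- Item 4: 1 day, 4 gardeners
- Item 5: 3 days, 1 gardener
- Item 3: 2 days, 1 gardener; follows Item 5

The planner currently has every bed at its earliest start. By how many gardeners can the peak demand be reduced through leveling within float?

6

Early-start peak: d1:11  d2:3  d3:3  d4:1  d5:1 ⇒ 11.
Leveled (Item 1@1, Item 2@2, Item 4@5, Item 5@1, Item 3@4): d1:5  d2:3  d3:3  d4:3  d5:5 ⇒ 5.
Reduction 11 − 5 = 6.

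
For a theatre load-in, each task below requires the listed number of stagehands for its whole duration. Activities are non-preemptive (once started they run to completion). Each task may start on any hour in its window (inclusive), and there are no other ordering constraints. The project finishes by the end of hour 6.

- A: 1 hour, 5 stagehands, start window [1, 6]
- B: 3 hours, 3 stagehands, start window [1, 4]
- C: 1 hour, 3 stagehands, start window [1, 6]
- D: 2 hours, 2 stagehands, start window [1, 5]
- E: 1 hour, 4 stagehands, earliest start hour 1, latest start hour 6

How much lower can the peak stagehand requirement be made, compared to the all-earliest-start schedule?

12

Early-start peak: h1:17  h2:5  h3:3  h4:0  h5:0  h6:0 ⇒ 17.
Leveled (A@1, B@2, C@5, D@2, E@6): h1:5  h2:5  h3:5  h4:3  h5:3  h6:4 ⇒ 5.
Reduction 17 − 5 = 12.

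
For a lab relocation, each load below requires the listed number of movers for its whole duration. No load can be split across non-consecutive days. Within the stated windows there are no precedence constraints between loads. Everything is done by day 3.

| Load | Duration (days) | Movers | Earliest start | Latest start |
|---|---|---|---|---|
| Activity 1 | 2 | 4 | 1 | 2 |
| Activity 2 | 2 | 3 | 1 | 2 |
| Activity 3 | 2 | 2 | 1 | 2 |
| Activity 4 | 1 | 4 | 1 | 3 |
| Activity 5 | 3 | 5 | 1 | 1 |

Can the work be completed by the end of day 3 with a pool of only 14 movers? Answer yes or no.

yes

Schedule Activity 1@1, Activity 2@1, Activity 3@1, Activity 4@3, Activity 5@1: d1:14  d2:14  d3:9 — peak 14 ≤ 14.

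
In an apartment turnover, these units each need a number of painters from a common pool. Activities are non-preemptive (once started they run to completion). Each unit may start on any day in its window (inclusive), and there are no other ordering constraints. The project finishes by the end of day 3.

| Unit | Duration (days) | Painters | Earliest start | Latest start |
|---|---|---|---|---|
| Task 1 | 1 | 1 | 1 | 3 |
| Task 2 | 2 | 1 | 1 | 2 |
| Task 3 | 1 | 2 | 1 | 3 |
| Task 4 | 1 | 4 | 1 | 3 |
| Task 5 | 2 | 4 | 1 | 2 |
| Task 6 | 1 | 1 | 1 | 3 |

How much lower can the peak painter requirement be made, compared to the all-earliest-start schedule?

7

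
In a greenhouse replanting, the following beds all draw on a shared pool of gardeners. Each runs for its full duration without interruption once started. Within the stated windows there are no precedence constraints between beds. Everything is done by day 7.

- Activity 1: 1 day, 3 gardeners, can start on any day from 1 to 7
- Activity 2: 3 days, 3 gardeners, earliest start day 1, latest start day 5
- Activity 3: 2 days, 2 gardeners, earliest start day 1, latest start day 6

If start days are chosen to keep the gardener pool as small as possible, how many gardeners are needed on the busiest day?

3

Early-start (Activity 1@1, Activity 2@1, Activity 3@1) gives peak 8: d1:8  d2:5  d3:3  d4:0  d5:0  d6:0  d7:0.
Shift Activity 2→2, Activity 3→5.
Schedule Activity 1@1, Activity 2@2, Activity 3@5: d1:3  d2:3  d3:3  d4:3  d5:2  d6:2  d7:0 — peak 3.
Total gardener-days = 16 over 7 days ⇒ peak ≥ ⌈16/7⌉ = 3, so 3 is optimal.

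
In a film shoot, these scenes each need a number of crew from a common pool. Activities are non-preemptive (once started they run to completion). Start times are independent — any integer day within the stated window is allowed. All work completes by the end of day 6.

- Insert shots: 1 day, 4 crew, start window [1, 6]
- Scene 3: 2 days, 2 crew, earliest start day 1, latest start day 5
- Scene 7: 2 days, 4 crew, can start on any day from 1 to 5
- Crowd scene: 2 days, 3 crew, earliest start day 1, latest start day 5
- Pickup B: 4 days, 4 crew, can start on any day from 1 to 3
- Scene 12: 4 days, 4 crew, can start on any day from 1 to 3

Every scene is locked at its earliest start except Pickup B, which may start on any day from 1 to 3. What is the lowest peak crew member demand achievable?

17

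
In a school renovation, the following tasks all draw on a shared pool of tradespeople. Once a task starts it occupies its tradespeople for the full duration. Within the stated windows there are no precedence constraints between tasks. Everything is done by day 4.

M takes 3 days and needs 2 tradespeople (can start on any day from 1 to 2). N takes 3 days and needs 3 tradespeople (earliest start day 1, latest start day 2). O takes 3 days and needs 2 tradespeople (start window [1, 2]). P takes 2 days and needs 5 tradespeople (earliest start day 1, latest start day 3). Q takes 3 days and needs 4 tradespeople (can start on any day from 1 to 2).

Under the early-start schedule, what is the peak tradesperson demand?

Early-start schedule: M@1, N@1, O@1, P@1, Q@1.
Load per day: day 1: 16, day 2: 16, day 3: 11, day 4: 0.
Peak is 16.

16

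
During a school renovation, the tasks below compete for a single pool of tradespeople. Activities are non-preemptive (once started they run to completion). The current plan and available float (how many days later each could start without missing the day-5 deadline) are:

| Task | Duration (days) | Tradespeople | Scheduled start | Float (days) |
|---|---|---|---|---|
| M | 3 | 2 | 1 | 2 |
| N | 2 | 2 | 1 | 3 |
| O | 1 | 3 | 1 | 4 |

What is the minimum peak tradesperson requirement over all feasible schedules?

Early-start (M@1, N@1, O@1) gives peak 7: d1:7  d2:4  d3:2  d4:0  d5:0.
Shift O→4.
Schedule M@1, N@1, O@4: d1:4  d2:4  d3:2  d4:3  d5:0 — peak 4.

4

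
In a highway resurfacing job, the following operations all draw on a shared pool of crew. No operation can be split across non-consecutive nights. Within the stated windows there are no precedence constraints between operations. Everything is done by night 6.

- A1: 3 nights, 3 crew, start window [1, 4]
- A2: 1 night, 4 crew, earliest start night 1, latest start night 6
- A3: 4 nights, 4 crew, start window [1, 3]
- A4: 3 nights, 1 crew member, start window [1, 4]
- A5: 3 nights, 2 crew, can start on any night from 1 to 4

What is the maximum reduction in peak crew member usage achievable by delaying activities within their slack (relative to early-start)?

7

Early-start peak: n1:14  n2:10  n3:10  n4:4  n5:0  n6:0 ⇒ 14.
Leveled (A1@1, A2@1, A3@2, A4@4, A5@4): n1:7  n2:7  n3:7  n4:7  n5:7  n6:3 ⇒ 7.
Reduction 14 − 7 = 7.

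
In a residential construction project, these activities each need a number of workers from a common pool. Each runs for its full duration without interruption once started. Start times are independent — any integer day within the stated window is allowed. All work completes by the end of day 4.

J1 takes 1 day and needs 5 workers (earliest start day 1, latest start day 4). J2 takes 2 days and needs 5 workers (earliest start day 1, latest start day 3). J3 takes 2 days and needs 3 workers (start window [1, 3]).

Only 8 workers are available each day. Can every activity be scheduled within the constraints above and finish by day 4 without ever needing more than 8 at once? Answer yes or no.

yes

Schedule J1@1, J2@2, J3@1: d1:8  d2:8  d3:5  d4:0 — peak 8 ≤ 8.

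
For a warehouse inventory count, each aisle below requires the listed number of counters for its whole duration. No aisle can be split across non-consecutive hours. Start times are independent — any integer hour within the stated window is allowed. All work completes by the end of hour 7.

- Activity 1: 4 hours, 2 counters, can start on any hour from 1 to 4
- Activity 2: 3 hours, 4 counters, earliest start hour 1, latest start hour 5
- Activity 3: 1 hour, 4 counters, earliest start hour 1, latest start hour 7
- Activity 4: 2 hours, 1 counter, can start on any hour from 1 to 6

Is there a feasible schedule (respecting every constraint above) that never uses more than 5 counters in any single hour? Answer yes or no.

no

The minimum achievable peak is 6; 5 < 6, so no feasible schedule stays within the cap.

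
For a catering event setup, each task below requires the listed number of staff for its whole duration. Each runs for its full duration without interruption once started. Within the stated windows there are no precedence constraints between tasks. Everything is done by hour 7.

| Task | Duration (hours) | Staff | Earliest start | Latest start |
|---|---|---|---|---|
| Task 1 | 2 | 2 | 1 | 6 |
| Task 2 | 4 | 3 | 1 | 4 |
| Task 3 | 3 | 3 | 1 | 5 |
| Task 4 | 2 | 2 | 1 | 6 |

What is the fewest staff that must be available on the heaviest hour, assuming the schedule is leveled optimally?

Early-start (Task 1@1, Task 2@1, Task 3@1, Task 4@1) gives peak 10: h1:10  h2:10  h3:6  h4:3  h5:0  h6:0  h7:0.
Shift Task 3→5, Task 4→3.
Schedule Task 1@1, Task 2@1, Task 3@5, Task 4@3: h1:5  h2:5  h3:5  h4:5  h5:3  h6:3  h7:3 — peak 5.
Total staffer-hours = 29 over 7 hours ⇒ peak ≥ ⌈29/7⌉ = 5, so 5 is optimal.

5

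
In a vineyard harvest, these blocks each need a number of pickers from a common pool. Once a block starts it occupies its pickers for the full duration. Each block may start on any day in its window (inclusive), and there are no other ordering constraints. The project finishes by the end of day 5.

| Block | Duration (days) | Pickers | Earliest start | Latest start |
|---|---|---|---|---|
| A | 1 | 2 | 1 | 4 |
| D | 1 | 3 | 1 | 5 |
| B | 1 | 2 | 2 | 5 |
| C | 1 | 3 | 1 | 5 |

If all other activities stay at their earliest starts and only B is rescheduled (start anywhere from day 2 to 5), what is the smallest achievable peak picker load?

B@2: d1:8  d2:2  d3:0  d4:0  d5:0 → peak 8
B@3: d1:8  d2:0  d3:2  d4:0  d5:0 → peak 8
B@4: d1:8  d2:0  d3:0  d4:2  d5:0 → peak 8
B@5: d1:8  d2:0  d3:0  d4:0  d5:2 → peak 8
Best is B@2, peak 8.

8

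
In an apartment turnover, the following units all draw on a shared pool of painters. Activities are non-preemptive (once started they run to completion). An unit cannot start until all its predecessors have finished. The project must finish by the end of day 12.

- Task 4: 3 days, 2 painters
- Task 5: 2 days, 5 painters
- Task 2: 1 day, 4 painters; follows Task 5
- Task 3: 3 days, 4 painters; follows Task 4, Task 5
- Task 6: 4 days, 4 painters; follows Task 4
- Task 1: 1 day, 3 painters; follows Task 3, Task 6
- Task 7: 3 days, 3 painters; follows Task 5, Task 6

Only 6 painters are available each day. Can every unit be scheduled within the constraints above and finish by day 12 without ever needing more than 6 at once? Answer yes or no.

The minimum achievable peak is 7; 6 < 7, so no feasible schedule stays within the cap.

no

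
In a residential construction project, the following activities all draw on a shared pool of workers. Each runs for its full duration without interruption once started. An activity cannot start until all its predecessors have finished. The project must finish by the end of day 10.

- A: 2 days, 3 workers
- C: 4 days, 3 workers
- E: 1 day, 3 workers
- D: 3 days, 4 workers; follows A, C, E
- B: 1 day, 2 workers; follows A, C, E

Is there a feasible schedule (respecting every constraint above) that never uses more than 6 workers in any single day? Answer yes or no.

Schedule A@1, C@1, E@3, D@5, B@5: d1:6  d2:6  d3:6  d4:3  d5:6  d6:4  d7:4  d8:0  d9:0  d10:0 — peak 6 ≤ 6.

yes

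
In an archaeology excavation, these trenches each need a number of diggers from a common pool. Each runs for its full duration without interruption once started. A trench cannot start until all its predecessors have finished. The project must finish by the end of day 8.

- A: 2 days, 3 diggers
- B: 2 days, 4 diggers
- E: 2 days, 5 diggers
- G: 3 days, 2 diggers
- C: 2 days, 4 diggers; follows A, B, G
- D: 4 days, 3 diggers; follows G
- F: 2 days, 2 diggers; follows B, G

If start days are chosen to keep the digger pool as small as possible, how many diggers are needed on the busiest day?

Early-start (A@1, B@1, E@1, G@1, C@4, D@4, F@4) gives peak 14: d1:14  d2:14  d3:2  d4:9  d5:9  d6:3  d7:3  d8:0.
Shift A→4, E→3, C→7, D→5, F→5.
Schedule A@4, B@1, E@3, G@1, C@7, D@5, F@5: d1:6  d2:6  d3:7  d4:8  d5:8  d6:5  d7:7  d8:7 — peak 8.

8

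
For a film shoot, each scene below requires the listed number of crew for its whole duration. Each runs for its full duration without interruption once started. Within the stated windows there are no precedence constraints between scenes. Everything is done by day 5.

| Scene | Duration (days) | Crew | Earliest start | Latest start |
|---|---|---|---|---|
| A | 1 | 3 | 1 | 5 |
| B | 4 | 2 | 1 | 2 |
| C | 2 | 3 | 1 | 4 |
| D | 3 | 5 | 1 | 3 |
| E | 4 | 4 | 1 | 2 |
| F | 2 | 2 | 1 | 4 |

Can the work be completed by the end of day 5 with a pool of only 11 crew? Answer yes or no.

Schedule A@1, B@1, C@1, D@3, E@2, F@1: d1:10  d2:11  d3:11  d4:11  d5:9 — peak 11 ≤ 11.

yes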